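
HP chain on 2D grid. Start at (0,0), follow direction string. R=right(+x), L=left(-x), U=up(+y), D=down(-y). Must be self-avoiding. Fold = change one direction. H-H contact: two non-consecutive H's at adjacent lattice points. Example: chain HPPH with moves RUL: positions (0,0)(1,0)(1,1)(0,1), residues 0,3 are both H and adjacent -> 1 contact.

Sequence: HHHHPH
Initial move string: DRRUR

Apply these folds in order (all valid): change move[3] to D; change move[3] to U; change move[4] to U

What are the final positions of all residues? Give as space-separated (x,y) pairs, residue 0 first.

Answer: (0,0) (0,-1) (1,-1) (2,-1) (2,0) (2,1)

Derivation:
Initial moves: DRRUR
Fold: move[3]->D => DRRDR (positions: [(0, 0), (0, -1), (1, -1), (2, -1), (2, -2), (3, -2)])
Fold: move[3]->U => DRRUR (positions: [(0, 0), (0, -1), (1, -1), (2, -1), (2, 0), (3, 0)])
Fold: move[4]->U => DRRUU (positions: [(0, 0), (0, -1), (1, -1), (2, -1), (2, 0), (2, 1)])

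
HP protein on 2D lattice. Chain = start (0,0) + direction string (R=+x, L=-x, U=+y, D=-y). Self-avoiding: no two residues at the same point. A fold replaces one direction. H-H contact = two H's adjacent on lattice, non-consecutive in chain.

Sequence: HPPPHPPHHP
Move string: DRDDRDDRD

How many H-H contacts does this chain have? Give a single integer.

Positions: [(0, 0), (0, -1), (1, -1), (1, -2), (1, -3), (2, -3), (2, -4), (2, -5), (3, -5), (3, -6)]
No H-H contacts found.

Answer: 0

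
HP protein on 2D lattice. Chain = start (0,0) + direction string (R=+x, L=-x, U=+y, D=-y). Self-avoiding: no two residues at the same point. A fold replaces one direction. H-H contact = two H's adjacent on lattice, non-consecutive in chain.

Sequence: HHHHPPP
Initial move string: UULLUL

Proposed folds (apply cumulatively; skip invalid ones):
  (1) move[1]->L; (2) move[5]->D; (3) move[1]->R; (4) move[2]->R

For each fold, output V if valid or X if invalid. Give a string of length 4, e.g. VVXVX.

Answer: VXXX

Derivation:
Initial: UULLUL -> [(0, 0), (0, 1), (0, 2), (-1, 2), (-2, 2), (-2, 3), (-3, 3)]
Fold 1: move[1]->L => ULLLUL VALID
Fold 2: move[5]->D => ULLLUD INVALID (collision), skipped
Fold 3: move[1]->R => URLLUL INVALID (collision), skipped
Fold 4: move[2]->R => ULRLUL INVALID (collision), skipped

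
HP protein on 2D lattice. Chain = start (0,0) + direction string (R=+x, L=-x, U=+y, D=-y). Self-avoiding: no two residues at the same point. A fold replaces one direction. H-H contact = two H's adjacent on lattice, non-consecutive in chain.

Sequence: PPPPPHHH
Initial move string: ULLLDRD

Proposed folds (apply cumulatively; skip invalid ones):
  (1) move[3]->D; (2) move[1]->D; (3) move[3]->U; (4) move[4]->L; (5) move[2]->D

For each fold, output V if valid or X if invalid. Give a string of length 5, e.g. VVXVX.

Initial: ULLLDRD -> [(0, 0), (0, 1), (-1, 1), (-2, 1), (-3, 1), (-3, 0), (-2, 0), (-2, -1)]
Fold 1: move[3]->D => ULLDDRD VALID
Fold 2: move[1]->D => UDLDDRD INVALID (collision), skipped
Fold 3: move[3]->U => ULLUDRD INVALID (collision), skipped
Fold 4: move[4]->L => ULLDLRD INVALID (collision), skipped
Fold 5: move[2]->D => ULDDDRD VALID

Answer: VXXXV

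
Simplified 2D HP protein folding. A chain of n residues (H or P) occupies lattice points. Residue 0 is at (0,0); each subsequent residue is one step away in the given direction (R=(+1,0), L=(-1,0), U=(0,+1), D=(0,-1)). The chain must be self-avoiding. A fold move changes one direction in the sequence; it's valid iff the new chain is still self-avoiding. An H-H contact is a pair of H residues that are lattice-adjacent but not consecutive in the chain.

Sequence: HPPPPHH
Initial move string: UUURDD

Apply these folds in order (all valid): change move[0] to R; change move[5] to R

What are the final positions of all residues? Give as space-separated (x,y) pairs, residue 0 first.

Initial moves: UUURDD
Fold: move[0]->R => RUURDD (positions: [(0, 0), (1, 0), (1, 1), (1, 2), (2, 2), (2, 1), (2, 0)])
Fold: move[5]->R => RUURDR (positions: [(0, 0), (1, 0), (1, 1), (1, 2), (2, 2), (2, 1), (3, 1)])

Answer: (0,0) (1,0) (1,1) (1,2) (2,2) (2,1) (3,1)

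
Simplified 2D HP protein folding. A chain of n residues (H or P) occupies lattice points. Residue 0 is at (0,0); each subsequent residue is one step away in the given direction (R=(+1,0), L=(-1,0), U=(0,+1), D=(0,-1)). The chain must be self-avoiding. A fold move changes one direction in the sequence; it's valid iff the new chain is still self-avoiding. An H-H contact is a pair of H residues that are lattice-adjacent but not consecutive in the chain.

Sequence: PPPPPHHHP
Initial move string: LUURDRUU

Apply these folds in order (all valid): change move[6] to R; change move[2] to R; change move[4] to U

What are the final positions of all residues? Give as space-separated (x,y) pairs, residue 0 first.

Answer: (0,0) (-1,0) (-1,1) (0,1) (1,1) (1,2) (2,2) (3,2) (3,3)

Derivation:
Initial moves: LUURDRUU
Fold: move[6]->R => LUURDRRU (positions: [(0, 0), (-1, 0), (-1, 1), (-1, 2), (0, 2), (0, 1), (1, 1), (2, 1), (2, 2)])
Fold: move[2]->R => LURRDRRU (positions: [(0, 0), (-1, 0), (-1, 1), (0, 1), (1, 1), (1, 0), (2, 0), (3, 0), (3, 1)])
Fold: move[4]->U => LURRURRU (positions: [(0, 0), (-1, 0), (-1, 1), (0, 1), (1, 1), (1, 2), (2, 2), (3, 2), (3, 3)])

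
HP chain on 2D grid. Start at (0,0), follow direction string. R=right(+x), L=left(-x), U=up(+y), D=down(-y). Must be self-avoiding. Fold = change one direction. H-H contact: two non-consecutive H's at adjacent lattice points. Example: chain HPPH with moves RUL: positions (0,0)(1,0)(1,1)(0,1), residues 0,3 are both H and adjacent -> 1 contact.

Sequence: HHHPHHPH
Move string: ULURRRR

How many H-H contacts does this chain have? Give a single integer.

Answer: 1

Derivation:
Positions: [(0, 0), (0, 1), (-1, 1), (-1, 2), (0, 2), (1, 2), (2, 2), (3, 2)]
H-H contact: residue 1 @(0,1) - residue 4 @(0, 2)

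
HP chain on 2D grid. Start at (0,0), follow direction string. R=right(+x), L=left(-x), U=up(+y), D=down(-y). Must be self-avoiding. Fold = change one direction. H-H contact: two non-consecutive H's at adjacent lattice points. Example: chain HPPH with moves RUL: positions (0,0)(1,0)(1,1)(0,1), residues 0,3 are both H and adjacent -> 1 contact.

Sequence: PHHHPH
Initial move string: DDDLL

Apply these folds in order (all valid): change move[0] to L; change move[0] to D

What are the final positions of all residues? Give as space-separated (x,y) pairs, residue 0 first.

Answer: (0,0) (0,-1) (0,-2) (0,-3) (-1,-3) (-2,-3)

Derivation:
Initial moves: DDDLL
Fold: move[0]->L => LDDLL (positions: [(0, 0), (-1, 0), (-1, -1), (-1, -2), (-2, -2), (-3, -2)])
Fold: move[0]->D => DDDLL (positions: [(0, 0), (0, -1), (0, -2), (0, -3), (-1, -3), (-2, -3)])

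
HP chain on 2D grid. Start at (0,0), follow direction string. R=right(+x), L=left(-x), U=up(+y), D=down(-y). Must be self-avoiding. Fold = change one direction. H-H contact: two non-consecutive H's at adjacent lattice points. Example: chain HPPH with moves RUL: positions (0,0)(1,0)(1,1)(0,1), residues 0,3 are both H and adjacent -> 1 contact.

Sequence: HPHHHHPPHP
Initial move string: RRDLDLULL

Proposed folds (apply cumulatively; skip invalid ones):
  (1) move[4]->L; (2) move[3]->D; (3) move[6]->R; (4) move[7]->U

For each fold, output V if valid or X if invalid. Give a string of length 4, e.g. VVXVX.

Answer: VVXX

Derivation:
Initial: RRDLDLULL -> [(0, 0), (1, 0), (2, 0), (2, -1), (1, -1), (1, -2), (0, -2), (0, -1), (-1, -1), (-2, -1)]
Fold 1: move[4]->L => RRDLLLULL VALID
Fold 2: move[3]->D => RRDDLLULL VALID
Fold 3: move[6]->R => RRDDLLRLL INVALID (collision), skipped
Fold 4: move[7]->U => RRDDLLUUL INVALID (collision), skipped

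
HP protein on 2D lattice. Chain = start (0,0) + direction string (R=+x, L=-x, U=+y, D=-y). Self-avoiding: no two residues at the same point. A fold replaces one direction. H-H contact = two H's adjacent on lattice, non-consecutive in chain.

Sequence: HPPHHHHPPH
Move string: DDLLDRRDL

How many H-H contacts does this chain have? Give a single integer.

Answer: 2

Derivation:
Positions: [(0, 0), (0, -1), (0, -2), (-1, -2), (-2, -2), (-2, -3), (-1, -3), (0, -3), (0, -4), (-1, -4)]
H-H contact: residue 3 @(-1,-2) - residue 6 @(-1, -3)
H-H contact: residue 6 @(-1,-3) - residue 9 @(-1, -4)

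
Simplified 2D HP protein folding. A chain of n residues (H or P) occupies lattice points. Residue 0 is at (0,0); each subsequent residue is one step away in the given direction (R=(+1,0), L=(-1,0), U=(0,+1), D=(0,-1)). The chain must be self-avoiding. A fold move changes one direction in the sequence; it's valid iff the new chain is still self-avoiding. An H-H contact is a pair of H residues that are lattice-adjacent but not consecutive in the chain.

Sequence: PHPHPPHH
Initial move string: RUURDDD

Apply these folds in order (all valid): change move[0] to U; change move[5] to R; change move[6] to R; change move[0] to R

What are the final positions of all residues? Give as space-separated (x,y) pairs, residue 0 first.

Initial moves: RUURDDD
Fold: move[0]->U => UUURDDD (positions: [(0, 0), (0, 1), (0, 2), (0, 3), (1, 3), (1, 2), (1, 1), (1, 0)])
Fold: move[5]->R => UUURDRD (positions: [(0, 0), (0, 1), (0, 2), (0, 3), (1, 3), (1, 2), (2, 2), (2, 1)])
Fold: move[6]->R => UUURDRR (positions: [(0, 0), (0, 1), (0, 2), (0, 3), (1, 3), (1, 2), (2, 2), (3, 2)])
Fold: move[0]->R => RUURDRR (positions: [(0, 0), (1, 0), (1, 1), (1, 2), (2, 2), (2, 1), (3, 1), (4, 1)])

Answer: (0,0) (1,0) (1,1) (1,2) (2,2) (2,1) (3,1) (4,1)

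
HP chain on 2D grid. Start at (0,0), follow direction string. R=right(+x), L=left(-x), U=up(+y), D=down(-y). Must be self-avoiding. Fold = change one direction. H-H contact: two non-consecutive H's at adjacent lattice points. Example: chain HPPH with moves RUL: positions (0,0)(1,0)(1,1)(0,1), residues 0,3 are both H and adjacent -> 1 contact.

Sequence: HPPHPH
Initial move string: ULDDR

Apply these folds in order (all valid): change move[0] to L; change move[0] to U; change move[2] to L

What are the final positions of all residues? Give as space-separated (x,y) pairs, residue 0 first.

Initial moves: ULDDR
Fold: move[0]->L => LLDDR (positions: [(0, 0), (-1, 0), (-2, 0), (-2, -1), (-2, -2), (-1, -2)])
Fold: move[0]->U => ULDDR (positions: [(0, 0), (0, 1), (-1, 1), (-1, 0), (-1, -1), (0, -1)])
Fold: move[2]->L => ULLDR (positions: [(0, 0), (0, 1), (-1, 1), (-2, 1), (-2, 0), (-1, 0)])

Answer: (0,0) (0,1) (-1,1) (-2,1) (-2,0) (-1,0)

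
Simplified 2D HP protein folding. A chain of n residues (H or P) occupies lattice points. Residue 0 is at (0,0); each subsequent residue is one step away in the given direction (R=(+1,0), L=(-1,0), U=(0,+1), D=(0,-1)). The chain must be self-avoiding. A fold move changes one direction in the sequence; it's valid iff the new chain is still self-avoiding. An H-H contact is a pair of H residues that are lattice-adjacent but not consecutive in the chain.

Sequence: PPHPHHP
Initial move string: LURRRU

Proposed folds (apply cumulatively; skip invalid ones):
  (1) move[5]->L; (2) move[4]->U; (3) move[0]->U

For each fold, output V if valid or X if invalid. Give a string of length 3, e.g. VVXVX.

Initial: LURRRU -> [(0, 0), (-1, 0), (-1, 1), (0, 1), (1, 1), (2, 1), (2, 2)]
Fold 1: move[5]->L => LURRRL INVALID (collision), skipped
Fold 2: move[4]->U => LURRUU VALID
Fold 3: move[0]->U => UURRUU VALID

Answer: XVV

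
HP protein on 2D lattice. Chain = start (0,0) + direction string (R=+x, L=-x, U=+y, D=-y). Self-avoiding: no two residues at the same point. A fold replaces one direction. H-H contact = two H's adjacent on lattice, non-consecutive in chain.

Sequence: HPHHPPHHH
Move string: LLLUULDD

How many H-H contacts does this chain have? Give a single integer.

Answer: 1

Derivation:
Positions: [(0, 0), (-1, 0), (-2, 0), (-3, 0), (-3, 1), (-3, 2), (-4, 2), (-4, 1), (-4, 0)]
H-H contact: residue 3 @(-3,0) - residue 8 @(-4, 0)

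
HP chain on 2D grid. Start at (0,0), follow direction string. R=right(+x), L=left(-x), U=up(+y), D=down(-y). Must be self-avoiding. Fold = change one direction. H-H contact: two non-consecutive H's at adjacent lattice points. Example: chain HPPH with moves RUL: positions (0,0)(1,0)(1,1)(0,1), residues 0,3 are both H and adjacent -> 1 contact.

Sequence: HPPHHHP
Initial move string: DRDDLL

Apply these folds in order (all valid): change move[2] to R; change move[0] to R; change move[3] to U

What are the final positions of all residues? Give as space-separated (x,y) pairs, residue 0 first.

Initial moves: DRDDLL
Fold: move[2]->R => DRRDLL (positions: [(0, 0), (0, -1), (1, -1), (2, -1), (2, -2), (1, -2), (0, -2)])
Fold: move[0]->R => RRRDLL (positions: [(0, 0), (1, 0), (2, 0), (3, 0), (3, -1), (2, -1), (1, -1)])
Fold: move[3]->U => RRRULL (positions: [(0, 0), (1, 0), (2, 0), (3, 0), (3, 1), (2, 1), (1, 1)])

Answer: (0,0) (1,0) (2,0) (3,0) (3,1) (2,1) (1,1)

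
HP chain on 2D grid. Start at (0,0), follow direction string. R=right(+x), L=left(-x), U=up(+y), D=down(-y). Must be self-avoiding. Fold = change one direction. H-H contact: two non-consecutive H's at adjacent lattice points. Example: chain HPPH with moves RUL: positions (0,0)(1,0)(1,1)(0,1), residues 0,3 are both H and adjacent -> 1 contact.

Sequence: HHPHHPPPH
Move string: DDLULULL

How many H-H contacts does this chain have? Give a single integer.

Positions: [(0, 0), (0, -1), (0, -2), (-1, -2), (-1, -1), (-2, -1), (-2, 0), (-3, 0), (-4, 0)]
H-H contact: residue 1 @(0,-1) - residue 4 @(-1, -1)

Answer: 1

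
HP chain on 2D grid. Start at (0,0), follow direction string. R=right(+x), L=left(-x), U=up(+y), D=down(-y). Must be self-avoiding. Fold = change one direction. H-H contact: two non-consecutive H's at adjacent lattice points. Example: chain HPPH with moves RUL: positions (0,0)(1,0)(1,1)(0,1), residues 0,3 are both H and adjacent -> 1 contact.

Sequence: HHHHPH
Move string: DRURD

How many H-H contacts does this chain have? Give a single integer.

Answer: 2

Derivation:
Positions: [(0, 0), (0, -1), (1, -1), (1, 0), (2, 0), (2, -1)]
H-H contact: residue 0 @(0,0) - residue 3 @(1, 0)
H-H contact: residue 2 @(1,-1) - residue 5 @(2, -1)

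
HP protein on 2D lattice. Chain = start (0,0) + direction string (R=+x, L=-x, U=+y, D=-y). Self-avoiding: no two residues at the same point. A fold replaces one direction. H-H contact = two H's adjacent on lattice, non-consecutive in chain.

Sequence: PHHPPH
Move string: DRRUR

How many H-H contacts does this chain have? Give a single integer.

Positions: [(0, 0), (0, -1), (1, -1), (2, -1), (2, 0), (3, 0)]
No H-H contacts found.

Answer: 0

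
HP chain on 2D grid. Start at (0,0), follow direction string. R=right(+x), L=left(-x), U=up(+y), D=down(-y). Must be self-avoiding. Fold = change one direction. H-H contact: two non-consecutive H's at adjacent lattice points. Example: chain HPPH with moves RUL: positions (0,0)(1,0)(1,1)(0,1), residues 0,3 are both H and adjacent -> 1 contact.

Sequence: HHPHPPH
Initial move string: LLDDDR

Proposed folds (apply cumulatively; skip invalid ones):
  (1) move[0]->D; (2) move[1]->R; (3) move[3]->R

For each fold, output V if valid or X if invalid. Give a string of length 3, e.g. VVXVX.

Initial: LLDDDR -> [(0, 0), (-1, 0), (-2, 0), (-2, -1), (-2, -2), (-2, -3), (-1, -3)]
Fold 1: move[0]->D => DLDDDR VALID
Fold 2: move[1]->R => DRDDDR VALID
Fold 3: move[3]->R => DRDRDR VALID

Answer: VVV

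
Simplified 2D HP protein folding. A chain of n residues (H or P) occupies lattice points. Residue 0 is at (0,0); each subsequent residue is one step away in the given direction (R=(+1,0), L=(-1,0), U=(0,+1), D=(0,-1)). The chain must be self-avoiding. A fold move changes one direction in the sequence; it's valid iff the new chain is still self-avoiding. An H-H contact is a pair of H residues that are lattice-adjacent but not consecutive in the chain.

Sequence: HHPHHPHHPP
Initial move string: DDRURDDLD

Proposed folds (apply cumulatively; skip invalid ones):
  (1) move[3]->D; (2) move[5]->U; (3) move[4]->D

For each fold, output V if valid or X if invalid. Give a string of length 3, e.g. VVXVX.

Answer: VXV

Derivation:
Initial: DDRURDDLD -> [(0, 0), (0, -1), (0, -2), (1, -2), (1, -1), (2, -1), (2, -2), (2, -3), (1, -3), (1, -4)]
Fold 1: move[3]->D => DDRDRDDLD VALID
Fold 2: move[5]->U => DDRDRUDLD INVALID (collision), skipped
Fold 3: move[4]->D => DDRDDDDLD VALID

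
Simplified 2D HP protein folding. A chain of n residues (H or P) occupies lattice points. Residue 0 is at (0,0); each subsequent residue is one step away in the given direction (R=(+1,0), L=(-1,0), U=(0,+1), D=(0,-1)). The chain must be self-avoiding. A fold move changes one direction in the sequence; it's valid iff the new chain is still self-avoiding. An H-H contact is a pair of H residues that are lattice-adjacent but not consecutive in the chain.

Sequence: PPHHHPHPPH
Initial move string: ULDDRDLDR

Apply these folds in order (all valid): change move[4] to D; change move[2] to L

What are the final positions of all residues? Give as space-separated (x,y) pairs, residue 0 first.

Initial moves: ULDDRDLDR
Fold: move[4]->D => ULDDDDLDR (positions: [(0, 0), (0, 1), (-1, 1), (-1, 0), (-1, -1), (-1, -2), (-1, -3), (-2, -3), (-2, -4), (-1, -4)])
Fold: move[2]->L => ULLDDDLDR (positions: [(0, 0), (0, 1), (-1, 1), (-2, 1), (-2, 0), (-2, -1), (-2, -2), (-3, -2), (-3, -3), (-2, -3)])

Answer: (0,0) (0,1) (-1,1) (-2,1) (-2,0) (-2,-1) (-2,-2) (-3,-2) (-3,-3) (-2,-3)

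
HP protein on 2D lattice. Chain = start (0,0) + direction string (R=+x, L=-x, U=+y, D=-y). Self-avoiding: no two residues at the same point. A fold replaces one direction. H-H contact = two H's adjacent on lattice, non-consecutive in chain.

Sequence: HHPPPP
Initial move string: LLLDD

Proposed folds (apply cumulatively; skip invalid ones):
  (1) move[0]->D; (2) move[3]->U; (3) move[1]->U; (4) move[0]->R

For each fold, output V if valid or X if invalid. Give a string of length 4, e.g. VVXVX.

Initial: LLLDD -> [(0, 0), (-1, 0), (-2, 0), (-3, 0), (-3, -1), (-3, -2)]
Fold 1: move[0]->D => DLLDD VALID
Fold 2: move[3]->U => DLLUD INVALID (collision), skipped
Fold 3: move[1]->U => DULDD INVALID (collision), skipped
Fold 4: move[0]->R => RLLDD INVALID (collision), skipped

Answer: VXXX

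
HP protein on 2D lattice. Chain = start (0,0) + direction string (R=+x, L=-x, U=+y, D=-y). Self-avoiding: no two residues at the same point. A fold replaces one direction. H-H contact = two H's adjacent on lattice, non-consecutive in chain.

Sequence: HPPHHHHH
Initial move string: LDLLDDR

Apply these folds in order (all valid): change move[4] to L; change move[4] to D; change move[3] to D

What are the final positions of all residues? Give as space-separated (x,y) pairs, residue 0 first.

Initial moves: LDLLDDR
Fold: move[4]->L => LDLLLDR (positions: [(0, 0), (-1, 0), (-1, -1), (-2, -1), (-3, -1), (-4, -1), (-4, -2), (-3, -2)])
Fold: move[4]->D => LDLLDDR (positions: [(0, 0), (-1, 0), (-1, -1), (-2, -1), (-3, -1), (-3, -2), (-3, -3), (-2, -3)])
Fold: move[3]->D => LDLDDDR (positions: [(0, 0), (-1, 0), (-1, -1), (-2, -1), (-2, -2), (-2, -3), (-2, -4), (-1, -4)])

Answer: (0,0) (-1,0) (-1,-1) (-2,-1) (-2,-2) (-2,-3) (-2,-4) (-1,-4)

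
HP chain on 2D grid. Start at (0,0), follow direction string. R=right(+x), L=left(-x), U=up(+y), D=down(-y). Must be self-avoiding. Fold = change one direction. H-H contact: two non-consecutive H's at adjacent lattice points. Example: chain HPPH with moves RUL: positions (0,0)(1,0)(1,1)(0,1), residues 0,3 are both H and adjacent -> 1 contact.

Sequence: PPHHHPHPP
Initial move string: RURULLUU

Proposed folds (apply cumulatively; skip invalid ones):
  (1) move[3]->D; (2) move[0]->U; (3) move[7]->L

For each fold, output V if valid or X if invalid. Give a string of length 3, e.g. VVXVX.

Initial: RURULLUU -> [(0, 0), (1, 0), (1, 1), (2, 1), (2, 2), (1, 2), (0, 2), (0, 3), (0, 4)]
Fold 1: move[3]->D => RURDLLUU INVALID (collision), skipped
Fold 2: move[0]->U => UURULLUU VALID
Fold 3: move[7]->L => UURULLUL VALID

Answer: XVV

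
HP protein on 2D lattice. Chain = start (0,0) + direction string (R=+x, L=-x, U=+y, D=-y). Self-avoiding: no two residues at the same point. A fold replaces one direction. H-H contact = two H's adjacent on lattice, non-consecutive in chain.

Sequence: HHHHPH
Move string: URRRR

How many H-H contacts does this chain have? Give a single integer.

Positions: [(0, 0), (0, 1), (1, 1), (2, 1), (3, 1), (4, 1)]
No H-H contacts found.

Answer: 0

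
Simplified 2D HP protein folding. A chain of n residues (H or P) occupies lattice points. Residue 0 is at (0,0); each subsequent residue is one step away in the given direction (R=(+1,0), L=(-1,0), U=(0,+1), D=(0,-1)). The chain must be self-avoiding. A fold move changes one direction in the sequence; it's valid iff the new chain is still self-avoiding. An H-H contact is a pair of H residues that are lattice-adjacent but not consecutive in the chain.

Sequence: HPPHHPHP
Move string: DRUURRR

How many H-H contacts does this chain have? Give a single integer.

Positions: [(0, 0), (0, -1), (1, -1), (1, 0), (1, 1), (2, 1), (3, 1), (4, 1)]
H-H contact: residue 0 @(0,0) - residue 3 @(1, 0)

Answer: 1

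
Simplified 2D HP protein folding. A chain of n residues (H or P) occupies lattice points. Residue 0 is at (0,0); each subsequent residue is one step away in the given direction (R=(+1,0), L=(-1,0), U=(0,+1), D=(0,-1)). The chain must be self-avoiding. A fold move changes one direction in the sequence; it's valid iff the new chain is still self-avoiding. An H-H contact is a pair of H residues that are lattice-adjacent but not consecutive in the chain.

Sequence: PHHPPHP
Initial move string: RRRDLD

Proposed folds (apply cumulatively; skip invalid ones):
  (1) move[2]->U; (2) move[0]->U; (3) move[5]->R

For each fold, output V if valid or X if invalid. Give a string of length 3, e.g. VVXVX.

Answer: XVX

Derivation:
Initial: RRRDLD -> [(0, 0), (1, 0), (2, 0), (3, 0), (3, -1), (2, -1), (2, -2)]
Fold 1: move[2]->U => RRUDLD INVALID (collision), skipped
Fold 2: move[0]->U => URRDLD VALID
Fold 3: move[5]->R => URRDLR INVALID (collision), skipped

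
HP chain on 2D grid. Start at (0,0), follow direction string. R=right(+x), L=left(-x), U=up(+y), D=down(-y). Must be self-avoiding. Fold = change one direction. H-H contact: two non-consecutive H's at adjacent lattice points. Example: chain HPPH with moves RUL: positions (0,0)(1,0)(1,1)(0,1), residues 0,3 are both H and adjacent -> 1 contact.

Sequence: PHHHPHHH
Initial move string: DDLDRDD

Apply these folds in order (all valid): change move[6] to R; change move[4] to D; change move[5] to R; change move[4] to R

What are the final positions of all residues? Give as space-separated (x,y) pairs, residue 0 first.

Initial moves: DDLDRDD
Fold: move[6]->R => DDLDRDR (positions: [(0, 0), (0, -1), (0, -2), (-1, -2), (-1, -3), (0, -3), (0, -4), (1, -4)])
Fold: move[4]->D => DDLDDDR (positions: [(0, 0), (0, -1), (0, -2), (-1, -2), (-1, -3), (-1, -4), (-1, -5), (0, -5)])
Fold: move[5]->R => DDLDDRR (positions: [(0, 0), (0, -1), (0, -2), (-1, -2), (-1, -3), (-1, -4), (0, -4), (1, -4)])
Fold: move[4]->R => DDLDRRR (positions: [(0, 0), (0, -1), (0, -2), (-1, -2), (-1, -3), (0, -3), (1, -3), (2, -3)])

Answer: (0,0) (0,-1) (0,-2) (-1,-2) (-1,-3) (0,-3) (1,-3) (2,-3)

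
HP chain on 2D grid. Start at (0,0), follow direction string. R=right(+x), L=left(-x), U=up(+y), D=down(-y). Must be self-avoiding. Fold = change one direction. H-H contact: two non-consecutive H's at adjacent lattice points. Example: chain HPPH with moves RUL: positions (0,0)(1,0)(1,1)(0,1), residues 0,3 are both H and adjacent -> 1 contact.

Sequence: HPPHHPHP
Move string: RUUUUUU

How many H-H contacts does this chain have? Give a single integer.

Positions: [(0, 0), (1, 0), (1, 1), (1, 2), (1, 3), (1, 4), (1, 5), (1, 6)]
No H-H contacts found.

Answer: 0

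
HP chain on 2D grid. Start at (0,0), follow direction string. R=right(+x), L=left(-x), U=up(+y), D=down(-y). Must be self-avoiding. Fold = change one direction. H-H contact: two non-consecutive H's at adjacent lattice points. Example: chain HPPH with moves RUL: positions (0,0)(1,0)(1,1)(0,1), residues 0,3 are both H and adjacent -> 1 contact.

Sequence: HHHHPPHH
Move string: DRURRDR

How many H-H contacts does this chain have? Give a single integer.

Positions: [(0, 0), (0, -1), (1, -1), (1, 0), (2, 0), (3, 0), (3, -1), (4, -1)]
H-H contact: residue 0 @(0,0) - residue 3 @(1, 0)

Answer: 1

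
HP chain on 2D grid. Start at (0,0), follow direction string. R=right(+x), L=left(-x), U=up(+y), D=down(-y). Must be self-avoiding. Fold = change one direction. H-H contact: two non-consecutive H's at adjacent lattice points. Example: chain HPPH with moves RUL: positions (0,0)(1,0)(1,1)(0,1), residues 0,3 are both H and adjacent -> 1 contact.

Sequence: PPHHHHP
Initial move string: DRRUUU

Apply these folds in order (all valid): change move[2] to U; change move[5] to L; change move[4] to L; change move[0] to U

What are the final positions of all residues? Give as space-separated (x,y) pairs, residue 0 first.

Answer: (0,0) (0,1) (1,1) (1,2) (1,3) (0,3) (-1,3)

Derivation:
Initial moves: DRRUUU
Fold: move[2]->U => DRUUUU (positions: [(0, 0), (0, -1), (1, -1), (1, 0), (1, 1), (1, 2), (1, 3)])
Fold: move[5]->L => DRUUUL (positions: [(0, 0), (0, -1), (1, -1), (1, 0), (1, 1), (1, 2), (0, 2)])
Fold: move[4]->L => DRUULL (positions: [(0, 0), (0, -1), (1, -1), (1, 0), (1, 1), (0, 1), (-1, 1)])
Fold: move[0]->U => URUULL (positions: [(0, 0), (0, 1), (1, 1), (1, 2), (1, 3), (0, 3), (-1, 3)])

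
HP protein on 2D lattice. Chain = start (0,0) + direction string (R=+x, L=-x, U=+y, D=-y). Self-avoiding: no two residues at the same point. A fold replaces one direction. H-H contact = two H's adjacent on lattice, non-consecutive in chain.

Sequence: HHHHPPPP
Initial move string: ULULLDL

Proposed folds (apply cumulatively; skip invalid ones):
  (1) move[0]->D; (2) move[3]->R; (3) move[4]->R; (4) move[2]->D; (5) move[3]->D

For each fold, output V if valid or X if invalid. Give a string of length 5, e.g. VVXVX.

Initial: ULULLDL -> [(0, 0), (0, 1), (-1, 1), (-1, 2), (-2, 2), (-3, 2), (-3, 1), (-4, 1)]
Fold 1: move[0]->D => DLULLDL VALID
Fold 2: move[3]->R => DLURLDL INVALID (collision), skipped
Fold 3: move[4]->R => DLULRDL INVALID (collision), skipped
Fold 4: move[2]->D => DLDLLDL VALID
Fold 5: move[3]->D => DLDDLDL VALID

Answer: VXXVV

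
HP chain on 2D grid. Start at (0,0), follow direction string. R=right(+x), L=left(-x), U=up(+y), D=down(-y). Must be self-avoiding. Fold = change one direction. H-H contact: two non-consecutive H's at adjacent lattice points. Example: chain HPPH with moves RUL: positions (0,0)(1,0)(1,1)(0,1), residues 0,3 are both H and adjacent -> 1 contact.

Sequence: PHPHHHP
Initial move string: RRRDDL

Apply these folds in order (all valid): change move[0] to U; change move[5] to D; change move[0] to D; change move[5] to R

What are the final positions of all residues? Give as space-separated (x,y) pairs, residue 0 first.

Answer: (0,0) (0,-1) (1,-1) (2,-1) (2,-2) (2,-3) (3,-3)

Derivation:
Initial moves: RRRDDL
Fold: move[0]->U => URRDDL (positions: [(0, 0), (0, 1), (1, 1), (2, 1), (2, 0), (2, -1), (1, -1)])
Fold: move[5]->D => URRDDD (positions: [(0, 0), (0, 1), (1, 1), (2, 1), (2, 0), (2, -1), (2, -2)])
Fold: move[0]->D => DRRDDD (positions: [(0, 0), (0, -1), (1, -1), (2, -1), (2, -2), (2, -3), (2, -4)])
Fold: move[5]->R => DRRDDR (positions: [(0, 0), (0, -1), (1, -1), (2, -1), (2, -2), (2, -3), (3, -3)])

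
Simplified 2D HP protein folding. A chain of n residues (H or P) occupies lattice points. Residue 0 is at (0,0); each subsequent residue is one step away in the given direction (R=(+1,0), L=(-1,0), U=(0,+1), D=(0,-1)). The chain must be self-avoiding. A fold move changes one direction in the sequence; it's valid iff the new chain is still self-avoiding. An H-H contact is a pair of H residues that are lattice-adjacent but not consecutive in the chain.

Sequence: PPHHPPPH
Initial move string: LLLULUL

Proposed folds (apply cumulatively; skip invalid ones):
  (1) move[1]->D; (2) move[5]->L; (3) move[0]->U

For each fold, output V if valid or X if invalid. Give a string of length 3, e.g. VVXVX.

Answer: VVX

Derivation:
Initial: LLLULUL -> [(0, 0), (-1, 0), (-2, 0), (-3, 0), (-3, 1), (-4, 1), (-4, 2), (-5, 2)]
Fold 1: move[1]->D => LDLULUL VALID
Fold 2: move[5]->L => LDLULLL VALID
Fold 3: move[0]->U => UDLULLL INVALID (collision), skipped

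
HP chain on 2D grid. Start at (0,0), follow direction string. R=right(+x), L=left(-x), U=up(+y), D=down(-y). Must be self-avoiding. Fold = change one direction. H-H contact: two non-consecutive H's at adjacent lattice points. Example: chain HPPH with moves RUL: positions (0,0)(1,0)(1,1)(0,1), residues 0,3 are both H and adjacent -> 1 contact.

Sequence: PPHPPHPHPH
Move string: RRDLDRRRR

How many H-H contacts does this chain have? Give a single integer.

Answer: 0

Derivation:
Positions: [(0, 0), (1, 0), (2, 0), (2, -1), (1, -1), (1, -2), (2, -2), (3, -2), (4, -2), (5, -2)]
No H-H contacts found.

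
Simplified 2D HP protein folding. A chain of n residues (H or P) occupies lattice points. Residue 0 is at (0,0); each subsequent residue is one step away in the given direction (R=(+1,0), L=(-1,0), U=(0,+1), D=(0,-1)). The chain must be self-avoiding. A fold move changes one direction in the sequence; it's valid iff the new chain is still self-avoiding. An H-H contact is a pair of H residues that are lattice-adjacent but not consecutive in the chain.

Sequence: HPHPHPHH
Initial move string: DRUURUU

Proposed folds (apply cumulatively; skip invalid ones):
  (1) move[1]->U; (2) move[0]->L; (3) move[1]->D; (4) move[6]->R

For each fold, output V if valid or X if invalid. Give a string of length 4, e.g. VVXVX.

Answer: XXXV

Derivation:
Initial: DRUURUU -> [(0, 0), (0, -1), (1, -1), (1, 0), (1, 1), (2, 1), (2, 2), (2, 3)]
Fold 1: move[1]->U => DUUURUU INVALID (collision), skipped
Fold 2: move[0]->L => LRUURUU INVALID (collision), skipped
Fold 3: move[1]->D => DDUURUU INVALID (collision), skipped
Fold 4: move[6]->R => DRUURUR VALID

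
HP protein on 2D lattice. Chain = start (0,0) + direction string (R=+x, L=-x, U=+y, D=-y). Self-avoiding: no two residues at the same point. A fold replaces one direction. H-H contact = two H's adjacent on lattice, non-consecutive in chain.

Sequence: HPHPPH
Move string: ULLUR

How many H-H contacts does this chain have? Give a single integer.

Answer: 1

Derivation:
Positions: [(0, 0), (0, 1), (-1, 1), (-2, 1), (-2, 2), (-1, 2)]
H-H contact: residue 2 @(-1,1) - residue 5 @(-1, 2)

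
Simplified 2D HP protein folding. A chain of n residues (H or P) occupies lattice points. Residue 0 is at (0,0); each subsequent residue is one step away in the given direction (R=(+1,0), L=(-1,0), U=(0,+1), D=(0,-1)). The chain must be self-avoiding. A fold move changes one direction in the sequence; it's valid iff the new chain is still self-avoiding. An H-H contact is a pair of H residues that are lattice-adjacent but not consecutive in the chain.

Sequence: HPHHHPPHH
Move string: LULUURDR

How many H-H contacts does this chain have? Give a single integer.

Answer: 2

Derivation:
Positions: [(0, 0), (-1, 0), (-1, 1), (-2, 1), (-2, 2), (-2, 3), (-1, 3), (-1, 2), (0, 2)]
H-H contact: residue 2 @(-1,1) - residue 7 @(-1, 2)
H-H contact: residue 4 @(-2,2) - residue 7 @(-1, 2)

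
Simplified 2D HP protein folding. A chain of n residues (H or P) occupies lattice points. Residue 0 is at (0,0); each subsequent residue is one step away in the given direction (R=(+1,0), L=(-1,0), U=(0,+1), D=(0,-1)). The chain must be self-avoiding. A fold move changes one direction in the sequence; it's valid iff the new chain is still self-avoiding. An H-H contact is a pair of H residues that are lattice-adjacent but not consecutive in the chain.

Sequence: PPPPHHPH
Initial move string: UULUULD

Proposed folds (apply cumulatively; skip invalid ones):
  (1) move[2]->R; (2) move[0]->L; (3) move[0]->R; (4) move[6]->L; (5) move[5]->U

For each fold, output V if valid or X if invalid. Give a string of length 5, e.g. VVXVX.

Answer: VVVVV

Derivation:
Initial: UULUULD -> [(0, 0), (0, 1), (0, 2), (-1, 2), (-1, 3), (-1, 4), (-2, 4), (-2, 3)]
Fold 1: move[2]->R => UURUULD VALID
Fold 2: move[0]->L => LURUULD VALID
Fold 3: move[0]->R => RURUULD VALID
Fold 4: move[6]->L => RURUULL VALID
Fold 5: move[5]->U => RURUUUL VALID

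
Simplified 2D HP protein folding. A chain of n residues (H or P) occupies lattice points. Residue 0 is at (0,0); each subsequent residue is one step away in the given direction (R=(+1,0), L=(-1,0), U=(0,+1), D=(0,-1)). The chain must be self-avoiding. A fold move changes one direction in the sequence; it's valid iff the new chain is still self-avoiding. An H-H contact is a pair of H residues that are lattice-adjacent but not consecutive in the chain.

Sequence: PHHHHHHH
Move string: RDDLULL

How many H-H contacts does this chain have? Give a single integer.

Positions: [(0, 0), (1, 0), (1, -1), (1, -2), (0, -2), (0, -1), (-1, -1), (-2, -1)]
H-H contact: residue 2 @(1,-1) - residue 5 @(0, -1)

Answer: 1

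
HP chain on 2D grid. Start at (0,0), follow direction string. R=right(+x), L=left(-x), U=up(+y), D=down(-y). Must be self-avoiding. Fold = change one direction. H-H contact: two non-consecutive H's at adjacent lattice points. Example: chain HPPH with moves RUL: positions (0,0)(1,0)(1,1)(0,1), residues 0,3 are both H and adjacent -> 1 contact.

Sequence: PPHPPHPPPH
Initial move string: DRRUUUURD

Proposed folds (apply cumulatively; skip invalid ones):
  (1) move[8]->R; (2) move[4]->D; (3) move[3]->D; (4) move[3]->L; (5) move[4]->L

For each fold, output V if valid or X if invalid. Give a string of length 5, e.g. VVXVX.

Initial: DRRUUUURD -> [(0, 0), (0, -1), (1, -1), (2, -1), (2, 0), (2, 1), (2, 2), (2, 3), (3, 3), (3, 2)]
Fold 1: move[8]->R => DRRUUUURR VALID
Fold 2: move[4]->D => DRRUDUURR INVALID (collision), skipped
Fold 3: move[3]->D => DRRDUUURR INVALID (collision), skipped
Fold 4: move[3]->L => DRRLUUURR INVALID (collision), skipped
Fold 5: move[4]->L => DRRULUURR VALID

Answer: VXXXV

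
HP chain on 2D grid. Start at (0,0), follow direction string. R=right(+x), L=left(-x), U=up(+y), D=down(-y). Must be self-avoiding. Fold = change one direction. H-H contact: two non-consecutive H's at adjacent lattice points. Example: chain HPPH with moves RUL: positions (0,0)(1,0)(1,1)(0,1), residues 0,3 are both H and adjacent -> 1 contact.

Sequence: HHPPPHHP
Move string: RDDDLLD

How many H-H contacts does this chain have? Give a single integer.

Answer: 0

Derivation:
Positions: [(0, 0), (1, 0), (1, -1), (1, -2), (1, -3), (0, -3), (-1, -3), (-1, -4)]
No H-H contacts found.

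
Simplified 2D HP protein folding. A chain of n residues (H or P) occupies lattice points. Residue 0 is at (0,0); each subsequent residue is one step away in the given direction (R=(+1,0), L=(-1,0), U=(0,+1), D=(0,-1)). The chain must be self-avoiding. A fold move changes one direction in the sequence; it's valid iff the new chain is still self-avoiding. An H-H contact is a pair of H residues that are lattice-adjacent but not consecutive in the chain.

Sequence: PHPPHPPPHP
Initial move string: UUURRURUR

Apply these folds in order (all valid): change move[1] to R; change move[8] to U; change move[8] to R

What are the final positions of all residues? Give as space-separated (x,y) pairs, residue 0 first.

Answer: (0,0) (0,1) (1,1) (1,2) (2,2) (3,2) (3,3) (4,3) (4,4) (5,4)

Derivation:
Initial moves: UUURRURUR
Fold: move[1]->R => URURRURUR (positions: [(0, 0), (0, 1), (1, 1), (1, 2), (2, 2), (3, 2), (3, 3), (4, 3), (4, 4), (5, 4)])
Fold: move[8]->U => URURRURUU (positions: [(0, 0), (0, 1), (1, 1), (1, 2), (2, 2), (3, 2), (3, 3), (4, 3), (4, 4), (4, 5)])
Fold: move[8]->R => URURRURUR (positions: [(0, 0), (0, 1), (1, 1), (1, 2), (2, 2), (3, 2), (3, 3), (4, 3), (4, 4), (5, 4)])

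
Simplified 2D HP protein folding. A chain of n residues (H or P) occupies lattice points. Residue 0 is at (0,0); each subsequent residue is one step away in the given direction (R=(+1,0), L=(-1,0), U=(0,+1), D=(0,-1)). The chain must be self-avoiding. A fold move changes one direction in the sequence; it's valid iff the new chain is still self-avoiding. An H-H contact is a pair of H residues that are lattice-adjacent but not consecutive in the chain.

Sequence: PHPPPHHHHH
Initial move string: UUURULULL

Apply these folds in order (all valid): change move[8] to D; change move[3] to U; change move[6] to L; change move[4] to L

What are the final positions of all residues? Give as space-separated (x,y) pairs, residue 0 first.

Answer: (0,0) (0,1) (0,2) (0,3) (0,4) (-1,4) (-2,4) (-3,4) (-4,4) (-4,3)

Derivation:
Initial moves: UUURULULL
Fold: move[8]->D => UUURULULD (positions: [(0, 0), (0, 1), (0, 2), (0, 3), (1, 3), (1, 4), (0, 4), (0, 5), (-1, 5), (-1, 4)])
Fold: move[3]->U => UUUUULULD (positions: [(0, 0), (0, 1), (0, 2), (0, 3), (0, 4), (0, 5), (-1, 5), (-1, 6), (-2, 6), (-2, 5)])
Fold: move[6]->L => UUUUULLLD (positions: [(0, 0), (0, 1), (0, 2), (0, 3), (0, 4), (0, 5), (-1, 5), (-2, 5), (-3, 5), (-3, 4)])
Fold: move[4]->L => UUUULLLLD (positions: [(0, 0), (0, 1), (0, 2), (0, 3), (0, 4), (-1, 4), (-2, 4), (-3, 4), (-4, 4), (-4, 3)])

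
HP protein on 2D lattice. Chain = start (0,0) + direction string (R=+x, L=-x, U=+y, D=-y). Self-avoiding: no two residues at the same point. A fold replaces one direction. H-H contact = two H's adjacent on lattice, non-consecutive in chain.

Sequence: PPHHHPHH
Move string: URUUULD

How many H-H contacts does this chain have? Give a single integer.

Answer: 1

Derivation:
Positions: [(0, 0), (0, 1), (1, 1), (1, 2), (1, 3), (1, 4), (0, 4), (0, 3)]
H-H contact: residue 4 @(1,3) - residue 7 @(0, 3)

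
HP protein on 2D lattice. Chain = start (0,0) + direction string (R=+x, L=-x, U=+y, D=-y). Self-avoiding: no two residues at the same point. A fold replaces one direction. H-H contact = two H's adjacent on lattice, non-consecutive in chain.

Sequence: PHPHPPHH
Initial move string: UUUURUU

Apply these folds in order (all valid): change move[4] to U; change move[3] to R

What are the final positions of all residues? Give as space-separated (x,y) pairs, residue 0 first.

Initial moves: UUUURUU
Fold: move[4]->U => UUUUUUU (positions: [(0, 0), (0, 1), (0, 2), (0, 3), (0, 4), (0, 5), (0, 6), (0, 7)])
Fold: move[3]->R => UUURUUU (positions: [(0, 0), (0, 1), (0, 2), (0, 3), (1, 3), (1, 4), (1, 5), (1, 6)])

Answer: (0,0) (0,1) (0,2) (0,3) (1,3) (1,4) (1,5) (1,6)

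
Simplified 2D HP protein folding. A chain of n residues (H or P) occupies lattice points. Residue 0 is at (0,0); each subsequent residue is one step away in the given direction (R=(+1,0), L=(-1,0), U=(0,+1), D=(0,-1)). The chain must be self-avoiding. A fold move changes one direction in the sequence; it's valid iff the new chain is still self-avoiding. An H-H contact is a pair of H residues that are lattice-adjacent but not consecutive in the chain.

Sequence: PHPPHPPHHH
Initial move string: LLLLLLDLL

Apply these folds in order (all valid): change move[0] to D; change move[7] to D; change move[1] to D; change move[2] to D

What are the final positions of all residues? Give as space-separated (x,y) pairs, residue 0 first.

Initial moves: LLLLLLDLL
Fold: move[0]->D => DLLLLLDLL (positions: [(0, 0), (0, -1), (-1, -1), (-2, -1), (-3, -1), (-4, -1), (-5, -1), (-5, -2), (-6, -2), (-7, -2)])
Fold: move[7]->D => DLLLLLDDL (positions: [(0, 0), (0, -1), (-1, -1), (-2, -1), (-3, -1), (-4, -1), (-5, -1), (-5, -2), (-5, -3), (-6, -3)])
Fold: move[1]->D => DDLLLLDDL (positions: [(0, 0), (0, -1), (0, -2), (-1, -2), (-2, -2), (-3, -2), (-4, -2), (-4, -3), (-4, -4), (-5, -4)])
Fold: move[2]->D => DDDLLLDDL (positions: [(0, 0), (0, -1), (0, -2), (0, -3), (-1, -3), (-2, -3), (-3, -3), (-3, -4), (-3, -5), (-4, -5)])

Answer: (0,0) (0,-1) (0,-2) (0,-3) (-1,-3) (-2,-3) (-3,-3) (-3,-4) (-3,-5) (-4,-5)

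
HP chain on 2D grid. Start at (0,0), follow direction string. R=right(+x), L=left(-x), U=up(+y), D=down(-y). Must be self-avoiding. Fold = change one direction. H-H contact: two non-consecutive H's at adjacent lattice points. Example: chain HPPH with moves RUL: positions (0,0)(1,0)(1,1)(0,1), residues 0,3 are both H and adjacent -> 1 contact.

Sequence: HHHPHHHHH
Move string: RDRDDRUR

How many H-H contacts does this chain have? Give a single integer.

Positions: [(0, 0), (1, 0), (1, -1), (2, -1), (2, -2), (2, -3), (3, -3), (3, -2), (4, -2)]
H-H contact: residue 4 @(2,-2) - residue 7 @(3, -2)

Answer: 1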